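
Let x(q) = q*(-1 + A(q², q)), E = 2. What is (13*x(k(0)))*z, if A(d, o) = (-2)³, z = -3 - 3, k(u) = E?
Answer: 1404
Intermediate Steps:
k(u) = 2
z = -6
A(d, o) = -8
x(q) = -9*q (x(q) = q*(-1 - 8) = q*(-9) = -9*q)
(13*x(k(0)))*z = (13*(-9*2))*(-6) = (13*(-18))*(-6) = -234*(-6) = 1404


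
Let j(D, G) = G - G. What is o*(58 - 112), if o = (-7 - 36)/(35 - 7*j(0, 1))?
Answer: 2322/35 ≈ 66.343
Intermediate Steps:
j(D, G) = 0
o = -43/35 (o = (-7 - 36)/(35 - 7*0) = -43/(35 + 0) = -43/35 ≈ -1.2286)
o*(58 - 112) = -43*(58 - 112)/35 = -43/35*(-54) = 2322/35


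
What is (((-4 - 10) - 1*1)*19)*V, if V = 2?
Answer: -570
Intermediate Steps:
(((-4 - 10) - 1*1)*19)*V = (((-4 - 10) - 1*1)*19)*2 = ((-14 - 1)*19)*2 = -15*19*2 = -285*2 = -570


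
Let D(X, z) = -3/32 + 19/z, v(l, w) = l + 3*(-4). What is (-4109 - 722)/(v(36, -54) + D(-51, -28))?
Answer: -1082144/5203 ≈ -207.98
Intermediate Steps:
v(l, w) = -12 + l (v(l, w) = l - 12 = -12 + l)
D(X, z) = -3/32 + 19/z (D(X, z) = -3*1/32 + 19/z = -3/32 + 19/z)
(-4109 - 722)/(v(36, -54) + D(-51, -28)) = (-4109 - 722)/((-12 + 36) + (-3/32 + 19/(-28))) = -4831/(24 + (-3/32 + 19*(-1/28))) = -4831/(24 + (-3/32 - 19/28)) = -4831/(24 - 173/224) = -4831/5203/224 = -4831*224/5203 = -1082144/5203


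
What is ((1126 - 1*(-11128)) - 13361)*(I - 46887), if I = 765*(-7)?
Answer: 57831894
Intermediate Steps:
I = -5355
((1126 - 1*(-11128)) - 13361)*(I - 46887) = ((1126 - 1*(-11128)) - 13361)*(-5355 - 46887) = ((1126 + 11128) - 13361)*(-52242) = (12254 - 13361)*(-52242) = -1107*(-52242) = 57831894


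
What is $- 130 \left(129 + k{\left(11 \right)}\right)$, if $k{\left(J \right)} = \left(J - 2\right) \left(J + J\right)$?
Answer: $-42510$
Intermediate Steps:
$k{\left(J \right)} = 2 J \left(-2 + J\right)$ ($k{\left(J \right)} = \left(-2 + J\right) 2 J = 2 J \left(-2 + J\right)$)
$- 130 \left(129 + k{\left(11 \right)}\right) = - 130 \left(129 + 2 \cdot 11 \left(-2 + 11\right)\right) = - 130 \left(129 + 2 \cdot 11 \cdot 9\right) = - 130 \left(129 + 198\right) = \left(-130\right) 327 = -42510$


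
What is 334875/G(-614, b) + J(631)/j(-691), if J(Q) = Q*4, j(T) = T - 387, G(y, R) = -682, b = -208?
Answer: -1498829/3038 ≈ -493.36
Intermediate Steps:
j(T) = -387 + T
J(Q) = 4*Q
334875/G(-614, b) + J(631)/j(-691) = 334875/(-682) + (4*631)/(-387 - 691) = 334875*(-1/682) + 2524/(-1078) = -334875/682 + 2524*(-1/1078) = -334875/682 - 1262/539 = -1498829/3038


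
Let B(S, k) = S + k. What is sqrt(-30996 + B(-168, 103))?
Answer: I*sqrt(31061) ≈ 176.24*I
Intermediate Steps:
sqrt(-30996 + B(-168, 103)) = sqrt(-30996 + (-168 + 103)) = sqrt(-30996 - 65) = sqrt(-31061) = I*sqrt(31061)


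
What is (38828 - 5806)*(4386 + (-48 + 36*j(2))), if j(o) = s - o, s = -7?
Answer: 132550308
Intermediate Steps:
j(o) = -7 - o
(38828 - 5806)*(4386 + (-48 + 36*j(2))) = (38828 - 5806)*(4386 + (-48 + 36*(-7 - 1*2))) = 33022*(4386 + (-48 + 36*(-7 - 2))) = 33022*(4386 + (-48 + 36*(-9))) = 33022*(4386 + (-48 - 324)) = 33022*(4386 - 372) = 33022*4014 = 132550308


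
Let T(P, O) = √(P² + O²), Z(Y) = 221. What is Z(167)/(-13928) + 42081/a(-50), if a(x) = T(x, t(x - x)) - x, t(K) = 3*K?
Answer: 146520517/348200 ≈ 420.79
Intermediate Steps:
T(P, O) = √(O² + P²)
a(x) = √(x²) - x (a(x) = √((3*(x - x))² + x²) - x = √((3*0)² + x²) - x = √(0² + x²) - x = √(0 + x²) - x = √(x²) - x)
Z(167)/(-13928) + 42081/a(-50) = 221/(-13928) + 42081/(√((-50)²) - 1*(-50)) = 221*(-1/13928) + 42081/(√2500 + 50) = -221/13928 + 42081/(50 + 50) = -221/13928 + 42081/100 = 146520517/348200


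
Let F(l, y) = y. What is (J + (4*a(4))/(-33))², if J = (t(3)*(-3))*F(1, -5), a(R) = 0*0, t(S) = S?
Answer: 2025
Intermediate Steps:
a(R) = 0
J = 45 (J = (3*(-3))*(-5) = -9*(-5) = 45)
(J + (4*a(4))/(-33))² = (45 + (4*0)/(-33))² = (45 + 0*(-1/33))² = (45 + 0)² = 45² = 2025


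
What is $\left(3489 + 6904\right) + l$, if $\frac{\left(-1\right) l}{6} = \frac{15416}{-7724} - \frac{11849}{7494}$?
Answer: $\frac{25117797162}{2411819} \approx 10414.0$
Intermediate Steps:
$l = \frac{51762295}{2411819}$ ($l = - 6 \left(\frac{15416}{-7724} - \frac{11849}{7494}\right) = - 6 \left(15416 \left(- \frac{1}{7724}\right) - \frac{11849}{7494}\right) = - 6 \left(- \frac{3854}{1931} - \frac{11849}{7494}\right) = \left(-6\right) \left(- \frac{51762295}{14470914}\right) = \frac{51762295}{2411819} \approx 21.462$)
$\left(3489 + 6904\right) + l = \left(3489 + 6904\right) + \frac{51762295}{2411819} = 10393 + \frac{51762295}{2411819} = \frac{25117797162}{2411819}$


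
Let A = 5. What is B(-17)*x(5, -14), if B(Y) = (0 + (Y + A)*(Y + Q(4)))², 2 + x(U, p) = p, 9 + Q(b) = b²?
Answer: -230400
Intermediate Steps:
Q(b) = -9 + b²
x(U, p) = -2 + p
B(Y) = (5 + Y)²*(7 + Y)² (B(Y) = (0 + (Y + 5)*(Y + (-9 + 4²)))² = (0 + (5 + Y)*(Y + (-9 + 16)))² = (0 + (5 + Y)*(Y + 7))² = (0 + (5 + Y)*(7 + Y))² = ((5 + Y)*(7 + Y))² = (5 + Y)²*(7 + Y)²)
B(-17)*x(5, -14) = ((5 - 17)²*(7 - 17)²)*(-2 - 14) = ((-12)²*(-10)²)*(-16) = (144*100)*(-16) = 14400*(-16) = -230400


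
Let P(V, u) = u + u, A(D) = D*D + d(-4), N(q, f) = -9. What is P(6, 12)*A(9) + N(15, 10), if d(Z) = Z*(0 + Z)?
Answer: 2319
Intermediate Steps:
d(Z) = Z² (d(Z) = Z*Z = Z²)
A(D) = 16 + D² (A(D) = D*D + (-4)² = D² + 16 = 16 + D²)
P(V, u) = 2*u
P(6, 12)*A(9) + N(15, 10) = (2*12)*(16 + 9²) - 9 = 24*(16 + 81) - 9 = 24*97 - 9 = 2328 - 9 = 2319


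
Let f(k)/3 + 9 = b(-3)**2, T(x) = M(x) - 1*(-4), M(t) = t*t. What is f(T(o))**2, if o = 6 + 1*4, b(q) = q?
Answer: 0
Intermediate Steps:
M(t) = t**2
o = 10 (o = 6 + 4 = 10)
T(x) = 4 + x**2 (T(x) = x**2 - 1*(-4) = x**2 + 4 = 4 + x**2)
f(k) = 0 (f(k) = -27 + 3*(-3)**2 = -27 + 3*9 = -27 + 27 = 0)
f(T(o))**2 = 0**2 = 0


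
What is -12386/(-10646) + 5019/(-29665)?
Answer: 156999208/157906795 ≈ 0.99425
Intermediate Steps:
-12386/(-10646) + 5019/(-29665) = -12386*(-1/10646) + 5019*(-1/29665) = 6193/5323 - 5019/29665 = 156999208/157906795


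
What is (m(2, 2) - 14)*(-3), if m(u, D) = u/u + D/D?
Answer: 36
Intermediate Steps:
m(u, D) = 2 (m(u, D) = 1 + 1 = 2)
(m(2, 2) - 14)*(-3) = (2 - 14)*(-3) = -12*(-3) = 36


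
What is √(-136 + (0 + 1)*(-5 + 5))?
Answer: 2*I*√34 ≈ 11.662*I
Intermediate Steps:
√(-136 + (0 + 1)*(-5 + 5)) = √(-136 + 1*0) = √(-136 + 0) = √(-136) = 2*I*√34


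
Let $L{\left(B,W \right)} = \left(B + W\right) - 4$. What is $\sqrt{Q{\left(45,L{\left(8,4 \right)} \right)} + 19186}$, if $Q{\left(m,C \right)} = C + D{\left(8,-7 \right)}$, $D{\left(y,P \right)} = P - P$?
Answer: $\sqrt{19194} \approx 138.54$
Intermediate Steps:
$D{\left(y,P \right)} = 0$
$L{\left(B,W \right)} = -4 + B + W$
$Q{\left(m,C \right)} = C$ ($Q{\left(m,C \right)} = C + 0 = C$)
$\sqrt{Q{\left(45,L{\left(8,4 \right)} \right)} + 19186} = \sqrt{\left(-4 + 8 + 4\right) + 19186} = \sqrt{8 + 19186} = \sqrt{19194}$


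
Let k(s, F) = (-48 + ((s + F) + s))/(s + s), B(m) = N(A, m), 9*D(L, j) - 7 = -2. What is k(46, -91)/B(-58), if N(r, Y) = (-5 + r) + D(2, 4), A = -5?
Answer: 423/7820 ≈ 0.054092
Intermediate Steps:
D(L, j) = 5/9 (D(L, j) = 7/9 + (⅑)*(-2) = 7/9 - 2/9 = 5/9)
N(r, Y) = -40/9 + r (N(r, Y) = (-5 + r) + 5/9 = -40/9 + r)
B(m) = -85/9 (B(m) = -40/9 - 5 = -85/9)
k(s, F) = (-48 + F + 2*s)/(2*s) (k(s, F) = (-48 + ((F + s) + s))/((2*s)) = (-48 + (F + 2*s))*(1/(2*s)) = (-48 + F + 2*s)*(1/(2*s)) = (-48 + F + 2*s)/(2*s))
k(46, -91)/B(-58) = ((-24 + 46 + (½)*(-91))/46)/(-85/9) = ((-24 + 46 - 91/2)/46)*(-9/85) = ((1/46)*(-47/2))*(-9/85) = -47/92*(-9/85) = 423/7820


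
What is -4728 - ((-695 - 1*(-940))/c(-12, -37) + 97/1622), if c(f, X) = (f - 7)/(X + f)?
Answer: -165181457/30818 ≈ -5359.9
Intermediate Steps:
c(f, X) = (-7 + f)/(X + f)
-4728 - ((-695 - 1*(-940))/c(-12, -37) + 97/1622) = -4728 - ((-695 - 1*(-940))/(((-7 - 12)/(-37 - 12))) + 97/1622) = -4728 - ((-695 + 940)/((-19/(-49))) + 97*(1/1622)) = -4728 - (245/((-1/49*(-19))) + 97/1622) = -4728 - (245/(19/49) + 97/1622) = -4728 - (245*(49/19) + 97/1622) = -4728 - (12005/19 + 97/1622) = -4728 - 1*19473953/30818 = -4728 - 19473953/30818 = -165181457/30818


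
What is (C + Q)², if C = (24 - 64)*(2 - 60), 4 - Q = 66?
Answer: 5098564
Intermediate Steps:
Q = -62 (Q = 4 - 1*66 = 4 - 66 = -62)
C = 2320 (C = -40*(-58) = 2320)
(C + Q)² = (2320 - 62)² = 2258² = 5098564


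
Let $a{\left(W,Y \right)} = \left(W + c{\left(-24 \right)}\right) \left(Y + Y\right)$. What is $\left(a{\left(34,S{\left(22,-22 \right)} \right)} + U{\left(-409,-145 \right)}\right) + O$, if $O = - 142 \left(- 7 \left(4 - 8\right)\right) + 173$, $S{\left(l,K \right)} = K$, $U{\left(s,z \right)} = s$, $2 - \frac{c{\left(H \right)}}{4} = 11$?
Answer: $-4124$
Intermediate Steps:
$c{\left(H \right)} = -36$ ($c{\left(H \right)} = 8 - 44 = -36$)
$a{\left(W,Y \right)} = 2 Y \left(-36 + W\right)$ ($a{\left(W,Y \right)} = \left(W - 36\right) \left(Y + Y\right) = \left(-36 + W\right) 2 Y = 2 Y \left(-36 + W\right)$)
$O = -3803$ ($O = - 142 \left(\left(-7\right) \left(-4\right)\right) + 173 = \left(-142\right) 28 + 173 = -3976 + 173 = -3803$)
$\left(a{\left(34,S{\left(22,-22 \right)} \right)} + U{\left(-409,-145 \right)}\right) + O = \left(2 \left(-22\right) \left(-36 + 34\right) - 409\right) - 3803 = \left(2 \left(-22\right) \left(-2\right) - 409\right) - 3803 = \left(88 - 409\right) - 3803 = -321 - 3803 = -4124$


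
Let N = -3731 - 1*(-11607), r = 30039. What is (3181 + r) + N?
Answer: 41096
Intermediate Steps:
N = 7876 (N = -3731 + 11607 = 7876)
(3181 + r) + N = (3181 + 30039) + 7876 = 33220 + 7876 = 41096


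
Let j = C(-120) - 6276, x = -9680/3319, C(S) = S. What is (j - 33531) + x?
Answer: -132527393/3319 ≈ -39930.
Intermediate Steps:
x = -9680/3319 (x = -9680*1/3319 = -9680/3319 ≈ -2.9165)
j = -6396 (j = -120 - 6276 = -6396)
(j - 33531) + x = (-6396 - 33531) - 9680/3319 = -39927 - 9680/3319 = -132527393/3319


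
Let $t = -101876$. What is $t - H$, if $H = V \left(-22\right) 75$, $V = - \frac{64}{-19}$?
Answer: $- \frac{1830044}{19} \approx -96318.0$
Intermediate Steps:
$V = \frac{64}{19}$ ($V = \left(-64\right) \left(- \frac{1}{19}\right) = \frac{64}{19} \approx 3.3684$)
$H = - \frac{105600}{19}$ ($H = \frac{64}{19} \left(-22\right) 75 = \left(- \frac{1408}{19}\right) 75 = - \frac{105600}{19} \approx -5557.9$)
$t - H = -101876 - - \frac{105600}{19} = -101876 + \frac{105600}{19} = - \frac{1830044}{19}$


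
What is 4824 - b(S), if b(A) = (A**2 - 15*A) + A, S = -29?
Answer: 3577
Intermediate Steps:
b(A) = A**2 - 14*A
4824 - b(S) = 4824 - (-29)*(-14 - 29) = 4824 - (-29)*(-43) = 4824 - 1*1247 = 4824 - 1247 = 3577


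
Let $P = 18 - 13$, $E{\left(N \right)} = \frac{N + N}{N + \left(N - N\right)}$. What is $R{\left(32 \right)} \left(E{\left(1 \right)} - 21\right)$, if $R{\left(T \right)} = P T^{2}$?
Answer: $-97280$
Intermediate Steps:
$E{\left(N \right)} = 2$ ($E{\left(N \right)} = \frac{2 N}{N + 0} = \frac{2 N}{N} = 2$)
$P = 5$
$R{\left(T \right)} = 5 T^{2}$
$R{\left(32 \right)} \left(E{\left(1 \right)} - 21\right) = 5 \cdot 32^{2} \left(2 - 21\right) = 5 \cdot 1024 \left(2 - 21\right) = 5120 \left(-19\right) = -97280$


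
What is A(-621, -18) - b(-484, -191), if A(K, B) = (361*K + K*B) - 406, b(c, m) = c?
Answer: -212925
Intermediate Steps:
A(K, B) = -406 + 361*K + B*K (A(K, B) = (361*K + B*K) - 406 = -406 + 361*K + B*K)
A(-621, -18) - b(-484, -191) = (-406 + 361*(-621) - 18*(-621)) - 1*(-484) = (-406 - 224181 + 11178) + 484 = -213409 + 484 = -212925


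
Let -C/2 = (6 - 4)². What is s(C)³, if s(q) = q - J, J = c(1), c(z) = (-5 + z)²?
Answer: -13824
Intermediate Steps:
J = 16 (J = (-5 + 1)² = (-4)² = 16)
C = -8 (C = -2*(6 - 4)² = -2*2² = -2*4 = -8)
s(q) = -16 + q (s(q) = q - 1*16 = q - 16 = -16 + q)
s(C)³ = (-16 - 8)³ = (-24)³ = -13824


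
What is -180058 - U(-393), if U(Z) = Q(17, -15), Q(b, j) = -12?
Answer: -180046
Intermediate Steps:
U(Z) = -12
-180058 - U(-393) = -180058 - 1*(-12) = -180058 + 12 = -180046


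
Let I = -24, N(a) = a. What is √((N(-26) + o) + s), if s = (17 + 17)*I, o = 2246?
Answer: 6*√39 ≈ 37.470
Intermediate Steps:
s = -816 (s = (17 + 17)*(-24) = 34*(-24) = -816)
√((N(-26) + o) + s) = √((-26 + 2246) - 816) = √(2220 - 816) = √1404 = 6*√39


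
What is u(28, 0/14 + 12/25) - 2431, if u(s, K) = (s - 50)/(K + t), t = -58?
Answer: -1747614/719 ≈ -2430.6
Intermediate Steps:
u(s, K) = (-50 + s)/(-58 + K) (u(s, K) = (s - 50)/(K - 58) = (-50 + s)/(-58 + K))
u(28, 0/14 + 12/25) - 2431 = (-50 + 28)/(-58 + (0/14 + 12/25)) - 2431 = -22/(-58 + (0*(1/14) + 12*(1/25))) - 2431 = -22/(-58 + (0 + 12/25)) - 2431 = -22/(-58 + 12/25) - 2431 = -22/(-1438/25) - 2431 = -25/1438*(-22) - 2431 = 275/719 - 2431 = -1747614/719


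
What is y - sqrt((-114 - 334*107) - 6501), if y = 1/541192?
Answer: 1/541192 - I*sqrt(42353) ≈ 1.8478e-6 - 205.8*I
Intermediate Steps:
y = 1/541192 ≈ 1.8478e-6
y - sqrt((-114 - 334*107) - 6501) = 1/541192 - sqrt((-114 - 334*107) - 6501) = 1/541192 - sqrt((-114 - 35738) - 6501) = 1/541192 - sqrt(-35852 - 6501) = 1/541192 - sqrt(-42353) = 1/541192 - I*sqrt(42353)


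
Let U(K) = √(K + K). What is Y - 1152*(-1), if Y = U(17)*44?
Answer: 1152 + 44*√34 ≈ 1408.6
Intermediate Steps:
U(K) = √2*√K (U(K) = √(2*K) = √2*√K)
Y = 44*√34 (Y = (√2*√17)*44 = √34*44 = 44*√34 ≈ 256.56)
Y - 1152*(-1) = 44*√34 - 1152*(-1) = 44*√34 - 1*(-1152) = 44*√34 + 1152 = 1152 + 44*√34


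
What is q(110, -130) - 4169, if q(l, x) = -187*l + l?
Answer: -24629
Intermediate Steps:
q(l, x) = -186*l
q(110, -130) - 4169 = -186*110 - 4169 = -20460 - 4169 = -24629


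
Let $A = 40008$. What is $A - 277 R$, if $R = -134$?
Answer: $77126$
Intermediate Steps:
$A - 277 R = 40008 - 277 \left(-134\right) = 40008 - -37118 = 40008 + 37118 = 77126$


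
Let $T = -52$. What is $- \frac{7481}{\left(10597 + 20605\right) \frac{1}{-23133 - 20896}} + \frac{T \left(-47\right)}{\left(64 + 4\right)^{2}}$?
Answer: $\frac{190391720733}{18034756} \approx 10557.0$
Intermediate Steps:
$- \frac{7481}{\left(10597 + 20605\right) \frac{1}{-23133 - 20896}} + \frac{T \left(-47\right)}{\left(64 + 4\right)^{2}} = - \frac{7481}{\left(10597 + 20605\right) \frac{1}{-23133 - 20896}} + \frac{\left(-52\right) \left(-47\right)}{\left(64 + 4\right)^{2}} = - \frac{7481}{31202 \frac{1}{-44029}} + \frac{2444}{68^{2}} = - \frac{7481}{31202 \left(- \frac{1}{44029}\right)} + \frac{2444}{4624} = - \frac{7481}{- \frac{31202}{44029}} + 2444 \cdot \frac{1}{4624} = \left(-7481\right) \left(- \frac{44029}{31202}\right) + \frac{611}{1156} = \frac{329380949}{31202} + \frac{611}{1156} = \frac{190391720733}{18034756}$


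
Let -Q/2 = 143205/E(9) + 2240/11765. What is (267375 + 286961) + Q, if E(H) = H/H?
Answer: 630428982/2353 ≈ 2.6793e+5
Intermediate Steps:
E(H) = 1
Q = -673923626/2353 (Q = -2*(143205/1 + 2240/11765) = -2*(143205*1 + 2240*(1/11765)) = -2*(143205 + 448/2353) = -2*336961813/2353 = -673923626/2353 ≈ -2.8641e+5)
(267375 + 286961) + Q = (267375 + 286961) - 673923626/2353 = 554336 - 673923626/2353 = 630428982/2353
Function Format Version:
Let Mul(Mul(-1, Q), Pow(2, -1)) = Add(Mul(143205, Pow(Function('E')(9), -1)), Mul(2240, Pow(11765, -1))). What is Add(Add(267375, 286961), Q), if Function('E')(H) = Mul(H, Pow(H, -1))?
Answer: Rational(630428982, 2353) ≈ 2.6793e+5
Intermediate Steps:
Function('E')(H) = 1
Q = Rational(-673923626, 2353) (Q = Mul(-2, Add(Mul(143205, Pow(1, -1)), Mul(2240, Pow(11765, -1)))) = Mul(-2, Add(Mul(143205, 1), Mul(2240, Rational(1, 11765)))) = Mul(-2, Add(143205, Rational(448, 2353))) = Mul(-2, Rational(336961813, 2353)) = Rational(-673923626, 2353) ≈ -2.8641e+5)
Add(Add(267375, 286961), Q) = Add(Add(267375, 286961), Rational(-673923626, 2353)) = Add(554336, Rational(-673923626, 2353)) = Rational(630428982, 2353)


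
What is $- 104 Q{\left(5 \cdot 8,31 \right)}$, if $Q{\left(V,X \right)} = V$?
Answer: $-4160$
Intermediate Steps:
$- 104 Q{\left(5 \cdot 8,31 \right)} = - 104 \cdot 5 \cdot 8 = \left(-104\right) 40 = -4160$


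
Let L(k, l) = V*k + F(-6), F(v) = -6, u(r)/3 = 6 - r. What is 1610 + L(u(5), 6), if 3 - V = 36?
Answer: 1505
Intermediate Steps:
u(r) = 18 - 3*r (u(r) = 3*(6 - r) = 18 - 3*r)
V = -33 (V = 3 - 1*36 = 3 - 36 = -33)
L(k, l) = -6 - 33*k (L(k, l) = -33*k - 6 = -6 - 33*k)
1610 + L(u(5), 6) = 1610 + (-6 - 33*(18 - 3*5)) = 1610 + (-6 - 33*(18 - 15)) = 1610 + (-6 - 33*3) = 1610 + (-6 - 99) = 1610 - 105 = 1505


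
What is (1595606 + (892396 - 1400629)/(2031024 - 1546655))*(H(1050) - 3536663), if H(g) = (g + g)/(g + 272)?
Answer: -1806744156024702128533/320167909 ≈ -5.6431e+12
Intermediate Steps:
H(g) = 2*g/(272 + g) (H(g) = (2*g)/(272 + g) = 2*g/(272 + g))
(1595606 + (892396 - 1400629)/(2031024 - 1546655))*(H(1050) - 3536663) = (1595606 + (892396 - 1400629)/(2031024 - 1546655))*(2*1050/(272 + 1050) - 3536663) = (1595606 - 508233/484369)*(2*1050/1322 - 3536663) = (1595606 - 508233*1/484369)*(2*1050*(1/1322) - 3536663) = (1595606 - 508233/484369)*(1050/661 - 3536663) = (772861574381/484369)*(-2337733193/661) = -1806744156024702128533/320167909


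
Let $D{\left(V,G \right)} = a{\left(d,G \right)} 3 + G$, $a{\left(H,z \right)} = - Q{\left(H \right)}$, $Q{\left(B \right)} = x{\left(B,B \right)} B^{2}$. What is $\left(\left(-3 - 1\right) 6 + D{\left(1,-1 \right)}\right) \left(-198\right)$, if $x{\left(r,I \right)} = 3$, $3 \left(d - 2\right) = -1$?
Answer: $9900$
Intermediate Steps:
$d = \frac{5}{3}$ ($d = 2 + \frac{1}{3} \left(-1\right) = 2 - \frac{1}{3} = \frac{5}{3} \approx 1.6667$)
$Q{\left(B \right)} = 3 B^{2}$
$a{\left(H,z \right)} = - 3 H^{2}$
$D{\left(V,G \right)} = -25 + G$ ($D{\left(V,G \right)} = - 3 \left(\frac{5}{3}\right)^{2} \cdot 3 + G = \left(-3\right) \frac{25}{9} \cdot 3 + G = \left(- \frac{25}{3}\right) 3 + G = -25 + G$)
$\left(\left(-3 - 1\right) 6 + D{\left(1,-1 \right)}\right) \left(-198\right) = \left(\left(-3 - 1\right) 6 - 26\right) \left(-198\right) = \left(\left(-4\right) 6 - 26\right) \left(-198\right) = \left(-24 - 26\right) \left(-198\right) = \left(-50\right) \left(-198\right) = 9900$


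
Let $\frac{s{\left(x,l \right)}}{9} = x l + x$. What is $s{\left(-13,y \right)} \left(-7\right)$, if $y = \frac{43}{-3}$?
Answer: $-10920$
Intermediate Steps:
$y = - \frac{43}{3}$ ($y = 43 \left(- \frac{1}{3}\right) = - \frac{43}{3} \approx -14.333$)
$s{\left(x,l \right)} = 9 x + 9 l x$ ($s{\left(x,l \right)} = 9 \left(x l + x\right) = 9 \left(l x + x\right) = 9 \left(x + l x\right) = 9 x + 9 l x$)
$s{\left(-13,y \right)} \left(-7\right) = 9 \left(-13\right) \left(1 - \frac{43}{3}\right) \left(-7\right) = 9 \left(-13\right) \left(- \frac{40}{3}\right) \left(-7\right) = 1560 \left(-7\right) = -10920$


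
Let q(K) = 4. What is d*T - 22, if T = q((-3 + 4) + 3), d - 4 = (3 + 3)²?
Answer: 138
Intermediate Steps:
d = 40 (d = 4 + (3 + 3)² = 4 + 6² = 4 + 36 = 40)
T = 4
d*T - 22 = 40*4 - 22 = 160 - 22 = 138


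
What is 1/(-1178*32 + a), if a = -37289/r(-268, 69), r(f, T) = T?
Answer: -69/2638313 ≈ -2.6153e-5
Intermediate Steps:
a = -37289/69 ≈ -540.42
1/(-1178*32 + a) = 1/(-1178*32 - 37289/69) = 1/(-37696 - 37289/69) = 1/(-2638313/69) = -69/2638313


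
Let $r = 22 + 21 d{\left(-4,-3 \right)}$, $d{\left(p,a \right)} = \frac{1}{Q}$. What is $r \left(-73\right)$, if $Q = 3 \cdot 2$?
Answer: $- \frac{3723}{2} \approx -1861.5$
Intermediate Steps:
$Q = 6$
$d{\left(p,a \right)} = \frac{1}{6}$
$r = \frac{51}{2}$ ($r = 22 + 21 \cdot \frac{1}{6} = 22 + \frac{7}{2} = \frac{51}{2} \approx 25.5$)
$r \left(-73\right) = \frac{51}{2} \left(-73\right) = - \frac{3723}{2}$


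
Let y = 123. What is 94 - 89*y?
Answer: -10853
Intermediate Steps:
94 - 89*y = 94 - 89*123 = 94 - 10947 = -10853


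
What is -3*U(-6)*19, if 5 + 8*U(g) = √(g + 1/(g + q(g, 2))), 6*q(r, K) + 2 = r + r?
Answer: 285/8 - 171*I*√17/40 ≈ 35.625 - 17.626*I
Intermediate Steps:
q(r, K) = -⅓ + r/3 (q(r, K) = -⅓ + (r + r)/6 = -⅓ + (2*r)/6 = -⅓ + r/3)
U(g) = -5/8 + √(g + 1/(-⅓ + 4*g/3))/8 (U(g) = -5/8 + √(g + 1/(g + (-⅓ + g/3)))/8 = -5/8 + √(g + 1/(-⅓ + 4*g/3))/8)
-3*U(-6)*19 = -3*(-5/8 + √((3 - 6*(-1 + 4*(-6)))/(-1 + 4*(-6)))/8)*19 = -3*(-5/8 + √((3 - 6*(-1 - 24))/(-1 - 24))/8)*19 = -3*(-5/8 + √((3 - 6*(-25))/(-25))/8)*19 = -3*(-5/8 + √(-(3 + 150)/25)/8)*19 = -3*(-5/8 + √(-1/25*153)/8)*19 = -3*(-5/8 + √(-153/25)/8)*19 = -3*(-5/8 + (3*I*√17/5)/8)*19 = -3*(-5/8 + 3*I*√17/40)*19 = (15/8 - 9*I*√17/40)*19 = 285/8 - 171*I*√17/40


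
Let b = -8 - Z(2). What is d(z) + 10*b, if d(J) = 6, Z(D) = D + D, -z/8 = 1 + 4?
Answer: -114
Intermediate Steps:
z = -40 (z = -8*(1 + 4) = -8*5 = -40)
Z(D) = 2*D
b = -12 (b = -8 - 2*2 = -8 - 1*4 = -8 - 4 = -12)
d(z) + 10*b = 6 + 10*(-12) = 6 - 120 = -114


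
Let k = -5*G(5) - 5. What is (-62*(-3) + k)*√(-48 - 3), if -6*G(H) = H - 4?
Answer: 1091*I*√51/6 ≈ 1298.5*I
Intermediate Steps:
G(H) = ⅔ - H/6 (G(H) = -(H - 4)/6 = -(-4 + H)/6 = ⅔ - H/6)
k = -25/6 (k = -5*(⅔ - ⅙*5) - 5 = -5*(⅔ - ⅚) - 5 = -5*(-⅙) - 5 = ⅚ - 5 = -25/6 ≈ -4.1667)
(-62*(-3) + k)*√(-48 - 3) = (-62*(-3) - 25/6)*√(-48 - 3) = (186 - 25/6)*√(-51) = 1091*(I*√51)/6 = 1091*I*√51/6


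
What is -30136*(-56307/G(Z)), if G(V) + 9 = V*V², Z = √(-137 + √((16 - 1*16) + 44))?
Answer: -1696867752/(9 + I*(137 - 2*√11)^(3/2)) ≈ -6892.5 + 1.1399e+6*I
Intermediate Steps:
Z = √(-137 + 2*√11) (Z = √(-137 + √((16 - 16) + 44)) = √(-137 + √(0 + 44)) = √(-137 + √44) = √(-137 + 2*√11) ≈ 11.418*I)
G(V) = -9 + V³ (G(V) = -9 + V*V² = -9 + V³)
-30136*(-56307/G(Z)) = -30136*(-56307/(-9 + (√(-137 + 2*√11))³)) = -30136*(-56307/(-9 + (-137 + 2*√11)^(3/2))) = -30136/(3/18769 - (-137 + 2*√11)^(3/2)/56307)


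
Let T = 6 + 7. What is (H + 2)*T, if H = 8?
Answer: 130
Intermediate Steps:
T = 13
(H + 2)*T = (8 + 2)*13 = 10*13 = 130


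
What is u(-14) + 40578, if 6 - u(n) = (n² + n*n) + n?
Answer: 40206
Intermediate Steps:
u(n) = 6 - n - 2*n² (u(n) = 6 - ((n² + n*n) + n) = 6 - ((n² + n²) + n) = 6 - (2*n² + n) = 6 - (n + 2*n²) = 6 + (-n - 2*n²) = 6 - n - 2*n²)
u(-14) + 40578 = (6 - 1*(-14) - 2*(-14)²) + 40578 = (6 + 14 - 2*196) + 40578 = (6 + 14 - 392) + 40578 = -372 + 40578 = 40206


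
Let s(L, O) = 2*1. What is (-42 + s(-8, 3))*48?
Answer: -1920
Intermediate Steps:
s(L, O) = 2
(-42 + s(-8, 3))*48 = (-42 + 2)*48 = -40*48 = -1920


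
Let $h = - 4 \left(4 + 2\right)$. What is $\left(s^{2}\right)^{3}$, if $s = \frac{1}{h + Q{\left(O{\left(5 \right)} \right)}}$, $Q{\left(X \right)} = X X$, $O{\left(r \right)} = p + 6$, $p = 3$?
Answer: $\frac{1}{34296447249} \approx 2.9158 \cdot 10^{-11}$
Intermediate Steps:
$O{\left(r \right)} = 9$ ($O{\left(r \right)} = 3 + 6 = 9$)
$Q{\left(X \right)} = X^{2}$
$h = -24$ ($h = \left(-4\right) 6 = -24$)
$s = \frac{1}{57}$ ($s = \frac{1}{-24 + 9^{2}} = \frac{1}{-24 + 81} = \frac{1}{57} \approx 0.017544$)
$\left(s^{2}\right)^{3} = \left(\left(\frac{1}{57}\right)^{2}\right)^{3} = \left(\frac{1}{3249}\right)^{3} = \frac{1}{34296447249}$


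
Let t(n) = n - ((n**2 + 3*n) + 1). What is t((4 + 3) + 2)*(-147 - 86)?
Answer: 23300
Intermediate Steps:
t(n) = -1 - n**2 - 2*n (t(n) = n - (1 + n**2 + 3*n) = n + (-1 - n**2 - 3*n) = -1 - n**2 - 2*n)
t((4 + 3) + 2)*(-147 - 86) = (-1 - ((4 + 3) + 2)**2 - 2*((4 + 3) + 2))*(-147 - 86) = (-1 - (7 + 2)**2 - 2*(7 + 2))*(-233) = (-1 - 1*9**2 - 2*9)*(-233) = (-1 - 1*81 - 18)*(-233) = (-1 - 81 - 18)*(-233) = -100*(-233) = 23300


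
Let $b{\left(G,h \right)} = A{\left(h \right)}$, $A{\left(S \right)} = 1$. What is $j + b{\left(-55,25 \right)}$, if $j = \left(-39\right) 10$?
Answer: $-389$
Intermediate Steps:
$b{\left(G,h \right)} = 1$
$j = -390$
$j + b{\left(-55,25 \right)} = -390 + 1 = -389$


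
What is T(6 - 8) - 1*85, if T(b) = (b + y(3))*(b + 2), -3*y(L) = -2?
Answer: -85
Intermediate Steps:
y(L) = ⅔ (y(L) = -⅓*(-2) = ⅔)
T(b) = (2 + b)*(⅔ + b) (T(b) = (b + ⅔)*(b + 2) = (⅔ + b)*(2 + b) = (2 + b)*(⅔ + b))
T(6 - 8) - 1*85 = (4/3 + (6 - 8)² + 8*(6 - 8)/3) - 1*85 = (4/3 + (-2)² + (8/3)*(-2)) - 85 = (4/3 + 4 - 16/3) - 85 = 0 - 85 = -85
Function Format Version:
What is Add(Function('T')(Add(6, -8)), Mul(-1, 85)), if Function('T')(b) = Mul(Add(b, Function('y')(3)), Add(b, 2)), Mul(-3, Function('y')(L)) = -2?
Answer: -85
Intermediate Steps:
Function('y')(L) = Rational(2, 3) (Function('y')(L) = Mul(Rational(-1, 3), -2) = Rational(2, 3))
Function('T')(b) = Mul(Add(2, b), Add(Rational(2, 3), b)) (Function('T')(b) = Mul(Add(b, Rational(2, 3)), Add(b, 2)) = Mul(Add(Rational(2, 3), b), Add(2, b)) = Mul(Add(2, b), Add(Rational(2, 3), b)))
Add(Function('T')(Add(6, -8)), Mul(-1, 85)) = Add(Add(Rational(4, 3), Pow(Add(6, -8), 2), Mul(Rational(8, 3), Add(6, -8))), Mul(-1, 85)) = Add(Add(Rational(4, 3), Pow(-2, 2), Mul(Rational(8, 3), -2)), -85) = Add(Add(Rational(4, 3), 4, Rational(-16, 3)), -85) = Add(0, -85) = -85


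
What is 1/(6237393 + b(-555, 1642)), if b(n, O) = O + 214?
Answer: 1/6239249 ≈ 1.6028e-7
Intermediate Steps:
b(n, O) = 214 + O
1/(6237393 + b(-555, 1642)) = 1/(6237393 + (214 + 1642)) = 1/(6237393 + 1856) = 1/6239249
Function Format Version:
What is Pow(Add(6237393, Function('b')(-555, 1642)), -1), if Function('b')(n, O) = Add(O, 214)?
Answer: Rational(1, 6239249) ≈ 1.6028e-7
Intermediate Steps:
Function('b')(n, O) = Add(214, O)
Pow(Add(6237393, Function('b')(-555, 1642)), -1) = Pow(Add(6237393, Add(214, 1642)), -1) = Pow(Add(6237393, 1856), -1) = Pow(6239249, -1) = Rational(1, 6239249)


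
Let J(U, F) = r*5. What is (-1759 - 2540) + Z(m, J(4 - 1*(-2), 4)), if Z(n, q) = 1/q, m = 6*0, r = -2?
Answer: -42991/10 ≈ -4299.1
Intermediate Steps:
m = 0
J(U, F) = -10 (J(U, F) = -2*5 = -10)
(-1759 - 2540) + Z(m, J(4 - 1*(-2), 4)) = (-1759 - 2540) + 1/(-10) = -4299 - 1/10 = -42991/10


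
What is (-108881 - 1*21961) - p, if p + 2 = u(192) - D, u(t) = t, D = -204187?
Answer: -335219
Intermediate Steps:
p = 204377 (p = -2 + (192 - 1*(-204187)) = -2 + (192 + 204187) = -2 + 204379 = 204377)
(-108881 - 1*21961) - p = (-108881 - 1*21961) - 1*204377 = (-108881 - 21961) - 204377 = -130842 - 204377 = -335219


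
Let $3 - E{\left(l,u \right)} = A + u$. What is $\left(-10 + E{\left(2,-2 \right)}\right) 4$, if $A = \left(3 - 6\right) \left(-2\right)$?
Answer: $-44$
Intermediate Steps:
$A = 6$ ($A = \left(3 - 6\right) \left(-2\right) = \left(-3\right) \left(-2\right) = 6$)
$E{\left(l,u \right)} = -3 - u$ ($E{\left(l,u \right)} = 3 - \left(6 + u\right) = -3 - u$)
$\left(-10 + E{\left(2,-2 \right)}\right) 4 = \left(-10 - 1\right) 4 = \left(-11\right) 4 = -44$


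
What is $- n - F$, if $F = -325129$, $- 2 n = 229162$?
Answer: $439710$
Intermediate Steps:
$n = -114581$ ($n = \left(- \frac{1}{2}\right) 229162 = -114581$)
$- n - F = \left(-1\right) \left(-114581\right) - -325129 = 114581 + 325129 = 439710$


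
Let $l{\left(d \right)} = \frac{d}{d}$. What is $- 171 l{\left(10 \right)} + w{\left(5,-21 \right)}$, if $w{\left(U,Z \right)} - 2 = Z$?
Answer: $-190$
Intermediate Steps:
$l{\left(d \right)} = 1$
$w{\left(U,Z \right)} = 2 + Z$
$- 171 l{\left(10 \right)} + w{\left(5,-21 \right)} = \left(-171\right) 1 + \left(2 - 21\right) = -171 - 19 = -190$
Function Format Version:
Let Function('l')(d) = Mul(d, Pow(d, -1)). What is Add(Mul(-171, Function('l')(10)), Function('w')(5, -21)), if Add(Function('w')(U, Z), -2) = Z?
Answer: -190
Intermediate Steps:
Function('l')(d) = 1
Function('w')(U, Z) = Add(2, Z)
Add(Mul(-171, Function('l')(10)), Function('w')(5, -21)) = Add(Mul(-171, 1), Add(2, -21)) = Add(-171, -19) = -190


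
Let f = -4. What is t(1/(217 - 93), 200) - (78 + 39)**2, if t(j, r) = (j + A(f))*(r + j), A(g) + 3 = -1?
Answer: -222758559/15376 ≈ -14487.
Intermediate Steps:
A(g) = -4 (A(g) = -3 - 1 = -4)
t(j, r) = (-4 + j)*(j + r) (t(j, r) = (j - 4)*(r + j) = (-4 + j)*(j + r))
t(1/(217 - 93), 200) - (78 + 39)**2 = ((1/(217 - 93))**2 - 4/(217 - 93) - 4*200 + 200/(217 - 93)) - (78 + 39)**2 = ((1/124)**2 - 4/124 - 800 + 200/124) - 1*117**2 = ((1/124)**2 - 4*1/124 - 800 + (1/124)*200) - 1*13689 = (1/15376 - 1/31 - 800 + 50/31) - 13689 = -12276495/15376 - 13689 = -222758559/15376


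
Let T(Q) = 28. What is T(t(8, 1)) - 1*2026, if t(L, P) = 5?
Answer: -1998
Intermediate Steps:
T(t(8, 1)) - 1*2026 = 28 - 1*2026 = 28 - 2026 = -1998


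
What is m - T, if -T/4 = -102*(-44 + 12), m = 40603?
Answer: 53659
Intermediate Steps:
T = -13056 (T = -(-408)*(-44 + 12) = -(-408)*(-32) = -4*3264 = -13056)
m - T = 40603 - 1*(-13056) = 40603 + 13056 = 53659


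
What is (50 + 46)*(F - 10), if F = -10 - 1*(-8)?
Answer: -1152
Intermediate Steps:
F = -2 (F = -10 + 8 = -2)
(50 + 46)*(F - 10) = (50 + 46)*(-2 - 10) = 96*(-12) = -1152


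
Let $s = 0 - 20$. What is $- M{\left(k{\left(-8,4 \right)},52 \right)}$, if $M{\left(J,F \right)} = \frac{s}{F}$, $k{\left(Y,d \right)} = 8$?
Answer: $\frac{5}{13} \approx 0.38462$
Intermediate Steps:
$s = -20$ ($s = 0 - 20 = -20$)
$M{\left(J,F \right)} = - \frac{20}{F}$
$- M{\left(k{\left(-8,4 \right)},52 \right)} = - \frac{-20}{52} = \left(-1\right) \left(- \frac{5}{13}\right) = \frac{5}{13}$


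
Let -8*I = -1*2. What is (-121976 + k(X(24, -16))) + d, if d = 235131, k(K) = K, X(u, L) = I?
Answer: 452621/4 ≈ 1.1316e+5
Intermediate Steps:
I = 1/4 (I = -(-1)*2/8 = -1/8*(-2) = 1/4 ≈ 0.25000)
X(u, L) = 1/4
(-121976 + k(X(24, -16))) + d = (-121976 + 1/4) + 235131 = -487903/4 + 235131 = 452621/4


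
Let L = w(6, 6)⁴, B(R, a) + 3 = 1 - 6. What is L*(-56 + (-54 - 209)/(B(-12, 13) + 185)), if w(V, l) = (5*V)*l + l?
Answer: -4059428907600/59 ≈ -6.8804e+10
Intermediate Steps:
B(R, a) = -8 (B(R, a) = -3 + (1 - 6) = -3 - 5 = -8)
w(V, l) = l + 5*V*l (w(V, l) = 5*V*l + l = l + 5*V*l)
L = 1196883216 (L = (6*(1 + 5*6))⁴ = (6*(1 + 30))⁴ = (6*31)⁴ = 186⁴ = 1196883216)
L*(-56 + (-54 - 209)/(B(-12, 13) + 185)) = 1196883216*(-56 + (-54 - 209)/(-8 + 185)) = 1196883216*(-56 - 263/177) = 1196883216*(-10175/177) = -4059428907600/59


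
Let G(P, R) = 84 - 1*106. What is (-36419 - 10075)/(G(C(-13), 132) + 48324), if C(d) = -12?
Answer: -23247/24151 ≈ -0.96257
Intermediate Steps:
G(P, R) = -22 (G(P, R) = 84 - 106 = -22)
(-36419 - 10075)/(G(C(-13), 132) + 48324) = (-36419 - 10075)/(-22 + 48324) = -46494/48302 = -46494*1/48302 = -23247/24151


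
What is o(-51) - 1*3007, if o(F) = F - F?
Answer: -3007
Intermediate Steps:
o(F) = 0
o(-51) - 1*3007 = 0 - 1*3007 = 0 - 3007 = -3007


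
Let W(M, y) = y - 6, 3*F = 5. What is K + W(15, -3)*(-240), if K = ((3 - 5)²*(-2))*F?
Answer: 6440/3 ≈ 2146.7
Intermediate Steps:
F = 5/3 (F = (⅓)*5 = 5/3 ≈ 1.6667)
W(M, y) = -6 + y
K = -40/3 (K = ((3 - 5)²*(-2))*(5/3) = ((-2)²*(-2))*(5/3) = (4*(-2))*(5/3) = -8*5/3 = -40/3 ≈ -13.333)
K + W(15, -3)*(-240) = -40/3 + (-6 - 3)*(-240) = -40/3 - 9*(-240) = -40/3 + 2160 = 6440/3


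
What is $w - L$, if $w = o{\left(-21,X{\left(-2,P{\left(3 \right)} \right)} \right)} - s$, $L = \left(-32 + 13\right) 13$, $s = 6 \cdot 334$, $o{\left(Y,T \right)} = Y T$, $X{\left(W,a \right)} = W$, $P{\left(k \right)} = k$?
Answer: $-1715$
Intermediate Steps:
$o{\left(Y,T \right)} = T Y$
$s = 2004$
$L = -247$ ($L = \left(-19\right) 13 = -247$)
$w = -1962$ ($w = \left(-2\right) \left(-21\right) - 2004 = 42 - 2004 = -1962$)
$w - L = -1962 - -247 = -1962 + 247 = -1715$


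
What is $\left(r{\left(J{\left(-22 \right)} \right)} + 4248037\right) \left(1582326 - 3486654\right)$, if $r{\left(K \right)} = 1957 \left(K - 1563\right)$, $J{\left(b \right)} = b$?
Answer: $-2182725518976$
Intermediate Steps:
$r{\left(K \right)} = -3058791 + 1957 K$ ($r{\left(K \right)} = 1957 \left(-1563 + K\right) = -3058791 + 1957 K$)
$\left(r{\left(J{\left(-22 \right)} \right)} + 4248037\right) \left(1582326 - 3486654\right) = \left(\left(-3058791 + 1957 \left(-22\right)\right) + 4248037\right) \left(1582326 - 3486654\right) = \left(\left(-3058791 - 43054\right) + 4248037\right) \left(-1904328\right) = \left(-3101845 + 4248037\right) \left(-1904328\right) = 1146192 \left(-1904328\right) = -2182725518976$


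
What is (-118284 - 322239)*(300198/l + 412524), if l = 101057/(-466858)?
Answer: 43374511319248368/101057 ≈ 4.2921e+11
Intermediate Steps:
l = -101057/466858 (l = 101057*(-1/466858) = -101057/466858 ≈ -0.21646)
(-118284 - 322239)*(300198/l + 412524) = (-118284 - 322239)*(300198/(-101057/466858) + 412524) = -440523*(300198*(-466858/101057) + 412524) = -440523*(-140149837884/101057 + 412524) = -440523*(-98461400016/101057) = 43374511319248368/101057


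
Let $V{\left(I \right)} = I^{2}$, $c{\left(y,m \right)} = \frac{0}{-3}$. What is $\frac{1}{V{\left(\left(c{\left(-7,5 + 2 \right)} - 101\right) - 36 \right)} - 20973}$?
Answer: $- \frac{1}{2204} \approx -0.00045372$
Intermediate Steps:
$c{\left(y,m \right)} = 0$ ($c{\left(y,m \right)} = 0 \left(- \frac{1}{3}\right) = 0$)
$\frac{1}{V{\left(\left(c{\left(-7,5 + 2 \right)} - 101\right) - 36 \right)} - 20973} = \frac{1}{\left(\left(0 - 101\right) - 36\right)^{2} - 20973} = \frac{1}{\left(-101 - 36\right)^{2} - 20973} = \frac{1}{\left(-137\right)^{2} - 20973} = \frac{1}{18769 - 20973} = \frac{1}{-2204} = - \frac{1}{2204}$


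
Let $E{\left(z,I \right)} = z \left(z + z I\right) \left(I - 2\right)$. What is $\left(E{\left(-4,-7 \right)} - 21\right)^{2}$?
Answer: $710649$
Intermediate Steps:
$E{\left(z,I \right)} = z \left(-2 + I\right) \left(z + I z\right)$ ($E{\left(z,I \right)} = z \left(z + I z\right) \left(-2 + I\right) = z \left(-2 + I\right) \left(z + I z\right)$)
$\left(E{\left(-4,-7 \right)} - 21\right)^{2} = \left(\left(-4\right)^{2} \left(-2 + \left(-7\right)^{2} - -7\right) - 21\right)^{2} = \left(16 \left(-2 + 49 + 7\right) - 21\right)^{2} = \left(16 \cdot 54 - 21\right)^{2} = \left(864 - 21\right)^{2} = 843^{2} = 710649$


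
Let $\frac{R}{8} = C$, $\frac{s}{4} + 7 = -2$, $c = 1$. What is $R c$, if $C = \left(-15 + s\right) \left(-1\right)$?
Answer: $408$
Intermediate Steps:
$s = -36$ ($s = -28 + 4 \left(-2\right) = -28 - 8 = -36$)
$C = 51$ ($C = \left(-15 - 36\right) \left(-1\right) = \left(-51\right) \left(-1\right) = 51$)
$R = 408$ ($R = 8 \cdot 51 = 408$)
$R c = 408 \cdot 1 = 408$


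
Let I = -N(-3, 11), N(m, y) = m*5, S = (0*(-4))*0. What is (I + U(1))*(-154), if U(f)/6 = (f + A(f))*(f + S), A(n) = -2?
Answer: -1386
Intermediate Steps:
S = 0 (S = 0*0 = 0)
N(m, y) = 5*m
U(f) = 6*f*(-2 + f) (U(f) = 6*((f - 2)*(f + 0)) = 6*((-2 + f)*f) = 6*(f*(-2 + f)) = 6*f*(-2 + f))
I = 15 (I = -5*(-3) = -1*(-15) = 15)
(I + U(1))*(-154) = (15 + 6*1*(-2 + 1))*(-154) = (15 + 6*1*(-1))*(-154) = (15 - 6)*(-154) = 9*(-154) = -1386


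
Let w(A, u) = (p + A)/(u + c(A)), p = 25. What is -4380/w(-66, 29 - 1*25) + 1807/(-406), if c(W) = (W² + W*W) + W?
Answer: 15382047913/16646 ≈ 9.2407e+5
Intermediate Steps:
c(W) = W + 2*W² (c(W) = (W² + W²) + W = 2*W² + W = W + 2*W²)
w(A, u) = (25 + A)/(u + A*(1 + 2*A))
-4380/w(-66, 29 - 1*25) + 1807/(-406) = -4380*((29 - 1*25) - 66*(1 + 2*(-66)))/(25 - 66) + 1807/(-406) = -(-17520/41 + 289080*(1 - 132)/41) + 1807*(-1/406) = -4380/(-41/(4 - 66*(-131))) - 1807/406 = -4380/(-41/(4 + 8646)) - 1807/406 = -4380/(-41/8650) - 1807/406 = -4380*(-8650/41) - 1807/406 = 37887000/41 - 1807/406 = 15382047913/16646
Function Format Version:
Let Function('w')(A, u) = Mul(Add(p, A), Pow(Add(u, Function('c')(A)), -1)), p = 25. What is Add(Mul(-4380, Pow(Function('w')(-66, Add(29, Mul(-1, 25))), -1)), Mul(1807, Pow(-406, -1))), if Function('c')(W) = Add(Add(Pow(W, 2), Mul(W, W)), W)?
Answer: Rational(15382047913, 16646) ≈ 9.2407e+5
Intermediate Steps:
Function('c')(W) = Add(W, Mul(2, Pow(W, 2))) (Function('c')(W) = Add(Add(Pow(W, 2), Pow(W, 2)), W) = Add(Mul(2, Pow(W, 2)), W) = Add(W, Mul(2, Pow(W, 2))))
Function('w')(A, u) = Mul(Pow(Add(u, Mul(A, Add(1, Mul(2, A)))), -1), Add(25, A)) (Function('w')(A, u) = Mul(Add(25, A), Pow(Add(u, Mul(A, Add(1, Mul(2, A)))), -1)) = Mul(Pow(Add(u, Mul(A, Add(1, Mul(2, A)))), -1), Add(25, A)))
Add(Mul(-4380, Pow(Function('w')(-66, Add(29, Mul(-1, 25))), -1)), Mul(1807, Pow(-406, -1))) = Add(Mul(-4380, Pow(Mul(Pow(Add(Add(29, Mul(-1, 25)), Mul(-66, Add(1, Mul(2, -66)))), -1), Add(25, -66)), -1)), Mul(1807, Pow(-406, -1))) = Add(Mul(-4380, Pow(Mul(Pow(Add(Add(29, -25), Mul(-66, Add(1, -132))), -1), -41), -1)), Mul(1807, Rational(-1, 406))) = Add(Mul(-4380, Pow(Mul(Pow(Add(4, Mul(-66, -131)), -1), -41), -1)), Rational(-1807, 406)) = Add(Mul(-4380, Pow(Mul(Pow(Add(4, 8646), -1), -41), -1)), Rational(-1807, 406)) = Add(Mul(-4380, Pow(Mul(Pow(8650, -1), -41), -1)), Rational(-1807, 406)) = Add(Mul(-4380, Pow(Mul(Rational(1, 8650), -41), -1)), Rational(-1807, 406)) = Add(Mul(-4380, Pow(Rational(-41, 8650), -1)), Rational(-1807, 406)) = Add(Mul(-4380, Rational(-8650, 41)), Rational(-1807, 406)) = Add(Rational(37887000, 41), Rational(-1807, 406)) = Rational(15382047913, 16646)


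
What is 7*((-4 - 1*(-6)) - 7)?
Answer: -35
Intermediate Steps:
7*((-4 - 1*(-6)) - 7) = 7*((-4 + 6) - 7) = 7*(2 - 7) = 7*(-5) = -35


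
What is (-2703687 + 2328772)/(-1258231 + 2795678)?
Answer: -374915/1537447 ≈ -0.24386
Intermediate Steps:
(-2703687 + 2328772)/(-1258231 + 2795678) = -374915/1537447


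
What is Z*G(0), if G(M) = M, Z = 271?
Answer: 0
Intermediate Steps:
Z*G(0) = 271*0 = 0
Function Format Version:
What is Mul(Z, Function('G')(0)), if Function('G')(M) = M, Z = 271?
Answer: 0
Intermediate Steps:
Mul(Z, Function('G')(0)) = Mul(271, 0) = 0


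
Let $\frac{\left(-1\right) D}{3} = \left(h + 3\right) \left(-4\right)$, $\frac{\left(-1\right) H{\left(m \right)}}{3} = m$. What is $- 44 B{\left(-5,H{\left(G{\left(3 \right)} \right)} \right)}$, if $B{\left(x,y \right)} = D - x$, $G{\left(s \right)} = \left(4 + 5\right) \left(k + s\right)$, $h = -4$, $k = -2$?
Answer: $308$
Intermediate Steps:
$G{\left(s \right)} = -18 + 9 s$ ($G{\left(s \right)} = \left(4 + 5\right) \left(-2 + s\right) = 9 \left(-2 + s\right) = -18 + 9 s$)
$H{\left(m \right)} = - 3 m$
$D = -12$ ($D = - 3 \left(-4 + 3\right) \left(-4\right) = - 3 \left(\left(-1\right) \left(-4\right)\right) = \left(-3\right) 4 = -12$)
$B{\left(x,y \right)} = -12 - x$
$- 44 B{\left(-5,H{\left(G{\left(3 \right)} \right)} \right)} = - 44 \left(-12 - -5\right) = - 44 \left(-12 + 5\right) = \left(-44\right) \left(-7\right) = 308$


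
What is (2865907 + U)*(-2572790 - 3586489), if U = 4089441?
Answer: -42839928874092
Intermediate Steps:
(2865907 + U)*(-2572790 - 3586489) = (2865907 + 4089441)*(-2572790 - 3586489) = 6955348*(-6159279) = -42839928874092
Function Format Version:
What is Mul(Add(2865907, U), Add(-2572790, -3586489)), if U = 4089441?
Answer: -42839928874092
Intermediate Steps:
Mul(Add(2865907, U), Add(-2572790, -3586489)) = Mul(Add(2865907, 4089441), Add(-2572790, -3586489)) = Mul(6955348, -6159279) = -42839928874092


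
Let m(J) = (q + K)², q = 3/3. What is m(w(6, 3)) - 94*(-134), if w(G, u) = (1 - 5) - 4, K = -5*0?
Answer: 12597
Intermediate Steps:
q = 1 (q = 3*(⅓) = 1)
K = 0
w(G, u) = -8 (w(G, u) = -4 - 4 = -8)
m(J) = 1 (m(J) = (1 + 0)² = 1² = 1)
m(w(6, 3)) - 94*(-134) = 1 - 94*(-134) = 1 + 12596 = 12597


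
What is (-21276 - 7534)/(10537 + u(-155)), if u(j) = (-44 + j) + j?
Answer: -28810/10183 ≈ -2.8292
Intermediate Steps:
u(j) = -44 + 2*j
(-21276 - 7534)/(10537 + u(-155)) = (-21276 - 7534)/(10537 + (-44 + 2*(-155))) = -28810/(10537 + (-44 - 310)) = -28810/(10537 - 354) = -28810/10183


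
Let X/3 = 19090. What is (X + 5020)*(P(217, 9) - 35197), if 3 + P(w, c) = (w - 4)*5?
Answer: -2126269150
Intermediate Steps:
X = 57270 (X = 3*19090 = 57270)
P(w, c) = -23 + 5*w (P(w, c) = -3 + (w - 4)*5 = -3 + (-4 + w)*5 = -3 + (-20 + 5*w) = -23 + 5*w)
(X + 5020)*(P(217, 9) - 35197) = (57270 + 5020)*((-23 + 5*217) - 35197) = 62290*((-23 + 1085) - 35197) = 62290*(1062 - 35197) = 62290*(-34135) = -2126269150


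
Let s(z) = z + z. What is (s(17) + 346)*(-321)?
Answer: -121980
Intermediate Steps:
s(z) = 2*z
(s(17) + 346)*(-321) = (2*17 + 346)*(-321) = (34 + 346)*(-321) = 380*(-321) = -121980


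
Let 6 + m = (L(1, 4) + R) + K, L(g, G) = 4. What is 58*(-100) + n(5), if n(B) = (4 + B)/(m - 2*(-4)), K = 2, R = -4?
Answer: -23191/4 ≈ -5797.8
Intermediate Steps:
m = -4 (m = -6 + ((4 - 4) + 2) = -6 + (0 + 2) = -6 + 2 = -4)
n(B) = 1 + B/4 (n(B) = (4 + B)/(-4 - 2*(-4)) = (4 + B)/(-4 + 8) = (4 + B)/4 = (4 + B)*(1/4) = 1 + B/4)
58*(-100) + n(5) = 58*(-100) + (1 + (1/4)*5) = -5800 + (1 + 5/4) = -5800 + 9/4 = -23191/4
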